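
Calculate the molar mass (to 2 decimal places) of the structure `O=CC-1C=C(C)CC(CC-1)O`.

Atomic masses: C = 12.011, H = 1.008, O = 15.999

154.21

Molecular formula: C9H14O2.
M = 9×12.011 + 14×1.008 + 2×15.999 = 154.21 g/mol.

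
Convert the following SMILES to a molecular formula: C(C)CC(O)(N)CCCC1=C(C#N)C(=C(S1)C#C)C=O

Heavy atoms from the SMILES: 15 C, 2 N, 2 O, 1 S.
Implicit hydrogens by atom environment:
  5 × C: 2 H each → 10
  4 × C (aromatic): no H
  3 × C: no H
  2 × C: 1 H each → 2
  1 × C: 3 H
  1 × N: 2 H
  1 × N: no H
  1 × O: 1 H
  1 × O: no H
  1 × S (aromatic): no H
  Total hydrogens = 18.
Molecular formula: C15H18N2O2S

C15H18N2O2S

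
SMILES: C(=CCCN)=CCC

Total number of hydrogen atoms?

13

Hydrogens are implicit in SMILES; fill each atom to its normal valence:
  3 × C: 2 H each → 6
  2 × C: 1 H each → 2
  1 × C: 3 H
  1 × C: no H
  1 × N: 2 H
  Total hydrogens = 13.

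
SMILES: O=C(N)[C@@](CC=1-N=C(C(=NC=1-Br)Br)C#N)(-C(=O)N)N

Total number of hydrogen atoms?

Hydrogens are implicit in SMILES; fill each atom to its normal valence:
  4 × C (aromatic): no H
  4 × C: no H
  3 × N: 2 H each → 6
  2 × Br: no H
  2 × N (aromatic): no H
  2 × O: no H
  1 × C: 2 H
  1 × N: no H
  Total hydrogens = 8.

8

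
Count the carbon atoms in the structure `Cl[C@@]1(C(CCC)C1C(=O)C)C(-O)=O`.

The symbol for carbon appears 9 times in the SMILES. (Cl is a single chlorine, not C + l.)

9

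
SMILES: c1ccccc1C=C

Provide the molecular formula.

Heavy atoms from the SMILES: 8 C.
Implicit hydrogens by atom environment:
  5 × C (aromatic): 1 H each → 5
  1 × C: 2 H
  1 × C: 1 H
  1 × C (aromatic): no H
  Total hydrogens = 8.
Molecular formula: C8H8

C8H8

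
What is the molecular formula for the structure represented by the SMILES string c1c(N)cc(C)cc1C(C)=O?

Heavy atoms from the SMILES: 9 C, 1 N, 1 O.
Implicit hydrogens by atom environment:
  3 × C (aromatic): 1 H each → 3
  3 × C (aromatic): no H
  2 × C: 3 H each → 6
  1 × C: no H
  1 × N: 2 H
  1 × O: no H
  Total hydrogens = 11.
Molecular formula: C9H11NO

C9H11NO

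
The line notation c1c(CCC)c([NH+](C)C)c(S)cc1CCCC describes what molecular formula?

C15H26NS+

Heavy atoms from the SMILES: 15 C, 1 N, 1 S.
Implicit hydrogens by atom environment:
  5 × C: 2 H each → 10
  4 × C: 3 H each → 12
  4 × C (aromatic): no H
  2 × C (aromatic): 1 H each → 2
  1 × N (charge +1): 1 H
  1 × S: 1 H
  Total hydrogens = 26.
Net charge +1.
Molecular formula: C15H26NS+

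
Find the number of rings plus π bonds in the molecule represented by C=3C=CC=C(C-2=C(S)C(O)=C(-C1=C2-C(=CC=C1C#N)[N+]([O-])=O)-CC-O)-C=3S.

14

Molecular formula from the SMILES: C19H14N2O4S2.
DoU = (2C + 2 + N − H − X)/2 = (2·19 + 2 + 2 − 14 − 0)/2 = 28/2 = 14.
(Structurally: 3 ring(s) + 11 π bond(s) = 14.)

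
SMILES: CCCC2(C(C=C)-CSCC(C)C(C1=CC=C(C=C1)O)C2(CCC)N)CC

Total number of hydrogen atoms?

Hydrogens are implicit in SMILES; fill each atom to its normal valence:
  8 × C: 2 H each → 16
  4 × C: 3 H each → 12
  4 × C: 1 H each → 4
  4 × C (aromatic): 1 H each → 4
  2 × C: no H
  2 × C (aromatic): no H
  1 × N: 2 H
  1 × O: 1 H
  1 × S: no H
  Total hydrogens = 39.

39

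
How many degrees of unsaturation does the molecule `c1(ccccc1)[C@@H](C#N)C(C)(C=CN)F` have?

Molecular formula from the SMILES: C12H13FN2.
DoU = (2C + 2 + N − H − X)/2 = (2·12 + 2 + 2 − 13 − 1)/2 = 14/2 = 7.
(Structurally: 1 ring(s) + 6 π bond(s) = 7.)

7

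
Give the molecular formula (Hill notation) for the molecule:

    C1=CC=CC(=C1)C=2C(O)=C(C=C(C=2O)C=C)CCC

Heavy atoms from the SMILES: 17 C, 2 O.
Implicit hydrogens by atom environment:
  6 × C (aromatic): 1 H each → 6
  6 × C (aromatic): no H
  3 × C: 2 H each → 6
  2 × O: 1 H each → 2
  1 × C: 3 H
  1 × C: 1 H
  Total hydrogens = 18.
Molecular formula: C17H18O2

C17H18O2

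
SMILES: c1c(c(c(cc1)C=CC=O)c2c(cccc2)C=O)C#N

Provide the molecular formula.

Heavy atoms from the SMILES: 17 C, 1 N, 2 O.
Implicit hydrogens by atom environment:
  7 × C (aromatic): 1 H each → 7
  5 × C (aromatic): no H
  4 × C: 1 H each → 4
  2 × O: no H
  1 × C: no H
  1 × N: no H
  Total hydrogens = 11.
Molecular formula: C17H11NO2

C17H11NO2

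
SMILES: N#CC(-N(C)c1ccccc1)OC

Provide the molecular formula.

C10H12N2O

Heavy atoms from the SMILES: 10 C, 2 N, 1 O.
Implicit hydrogens by atom environment:
  5 × C (aromatic): 1 H each → 5
  2 × C: 3 H each → 6
  2 × N: no H
  1 × C: 1 H
  1 × C (aromatic): no H
  1 × C: no H
  1 × O: no H
  Total hydrogens = 12.
Molecular formula: C10H12N2O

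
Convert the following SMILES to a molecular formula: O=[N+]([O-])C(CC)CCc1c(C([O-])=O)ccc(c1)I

Heavy atoms from the SMILES: 12 C, 1 I, 1 N, 4 O.
Implicit hydrogens by atom environment:
  3 × C: 2 H each → 6
  3 × C (aromatic): 1 H each → 3
  3 × C (aromatic): no H
  2 × O: no H
  2 × O (charge -1): no H
  1 × C: 3 H
  1 × C: 1 H
  1 × C: no H
  1 × I: no H
  1 × N (charge +1): no H
  Total hydrogens = 13.
Net charge -1.
Molecular formula: C12H13INO4-

C12H13INO4-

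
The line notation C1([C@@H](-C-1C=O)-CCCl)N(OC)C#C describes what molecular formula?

C9H12ClNO2

Heavy atoms from the SMILES: 9 C, 1 Cl, 1 N, 2 O.
Implicit hydrogens by atom environment:
  5 × C: 1 H each → 5
  2 × C: 2 H each → 4
  2 × O: no H
  1 × C: 3 H
  1 × C: no H
  1 × Cl: no H
  1 × N: no H
  Total hydrogens = 12.
Molecular formula: C9H12ClNO2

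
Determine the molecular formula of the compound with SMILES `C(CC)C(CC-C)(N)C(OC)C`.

Heavy atoms from the SMILES: 10 C, 1 N, 1 O.
Implicit hydrogens by atom environment:
  4 × C: 3 H each → 12
  4 × C: 2 H each → 8
  1 × C: 1 H
  1 × C: no H
  1 × N: 2 H
  1 × O: no H
  Total hydrogens = 23.
Molecular formula: C10H23NO

C10H23NO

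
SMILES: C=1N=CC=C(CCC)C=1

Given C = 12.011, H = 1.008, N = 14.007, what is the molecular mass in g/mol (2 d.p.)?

121.18

Molecular formula: C8H11N.
M = 8×12.011 + 11×1.008 + 1×14.007 = 121.18 g/mol.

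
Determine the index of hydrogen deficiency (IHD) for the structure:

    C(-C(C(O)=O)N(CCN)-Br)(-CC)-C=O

Molecular formula from the SMILES: C8H15BrN2O3.
DoU = (2C + 2 + N − H − X)/2 = (2·8 + 2 + 2 − 15 − 1)/2 = 4/2 = 2.
(Structurally: 0 ring(s) + 2 π bond(s) = 2.)

2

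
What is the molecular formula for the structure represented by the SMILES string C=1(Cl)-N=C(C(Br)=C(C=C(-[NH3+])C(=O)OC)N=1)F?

Heavy atoms from the SMILES: 1 Br, 8 C, 1 Cl, 1 F, 3 N, 2 O.
Implicit hydrogens by atom environment:
  4 × C (aromatic): no H
  2 × C: no H
  2 × N (aromatic): no H
  2 × O: no H
  1 × Br: no H
  1 × C: 3 H
  1 × C: 1 H
  1 × Cl: no H
  1 × F: no H
  1 × N (charge +1): 3 H
  Total hydrogens = 7.
Net charge +1.
Molecular formula: C8H7BrClFN3O2+

C8H7BrClFN3O2+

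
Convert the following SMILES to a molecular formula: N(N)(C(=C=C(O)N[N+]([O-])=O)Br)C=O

Heavy atoms from the SMILES: 1 Br, 4 C, 4 N, 4 O.
Implicit hydrogens by atom environment:
  3 × C: no H
  2 × O: no H
  1 × Br: no H
  1 × C: 1 H
  1 × N: 2 H
  1 × N: 1 H
  1 × N: no H
  1 × N (charge +1): no H
  1 × O: 1 H
  1 × O (charge -1): no H
  Total hydrogens = 5.
Molecular formula: C4H5BrN4O4

C4H5BrN4O4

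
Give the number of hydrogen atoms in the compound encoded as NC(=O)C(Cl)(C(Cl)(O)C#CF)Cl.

3

Hydrogens are implicit in SMILES; fill each atom to its normal valence:
  5 × C: no H
  3 × Cl: no H
  1 × F: no H
  1 × N: 2 H
  1 × O: 1 H
  1 × O: no H
  Total hydrogens = 3.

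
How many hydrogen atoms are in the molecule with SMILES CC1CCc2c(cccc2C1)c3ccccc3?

18

Hydrogens are implicit in SMILES; fill each atom to its normal valence:
  8 × C (aromatic): 1 H each → 8
  4 × C (aromatic): no H
  3 × C: 2 H each → 6
  1 × C: 3 H
  1 × C: 1 H
  Total hydrogens = 18.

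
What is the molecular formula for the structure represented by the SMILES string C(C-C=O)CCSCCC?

C8H16OS

Heavy atoms from the SMILES: 8 C, 1 O, 1 S.
Implicit hydrogens by atom environment:
  6 × C: 2 H each → 12
  1 × C: 3 H
  1 × C: 1 H
  1 × O: no H
  1 × S: no H
  Total hydrogens = 16.
Molecular formula: C8H16OS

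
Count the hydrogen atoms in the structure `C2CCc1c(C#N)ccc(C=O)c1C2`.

Hydrogens are implicit in SMILES; fill each atom to its normal valence:
  4 × C: 2 H each → 8
  4 × C (aromatic): no H
  2 × C (aromatic): 1 H each → 2
  1 × C: 1 H
  1 × C: no H
  1 × N: no H
  1 × O: no H
  Total hydrogens = 11.

11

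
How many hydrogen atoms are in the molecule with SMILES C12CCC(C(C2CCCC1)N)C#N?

Hydrogens are implicit in SMILES; fill each atom to its normal valence:
  6 × C: 2 H each → 12
  4 × C: 1 H each → 4
  1 × C: no H
  1 × N: 2 H
  1 × N: no H
  Total hydrogens = 18.

18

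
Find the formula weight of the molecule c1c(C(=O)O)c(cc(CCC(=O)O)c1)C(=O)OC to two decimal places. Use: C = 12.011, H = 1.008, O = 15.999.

Molecular formula: C12H12O6.
M = 12×12.011 + 12×1.008 + 6×15.999 = 252.22 g/mol.

252.22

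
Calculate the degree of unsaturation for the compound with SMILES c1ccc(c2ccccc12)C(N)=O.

8

Molecular formula from the SMILES: C11H9NO.
DoU = (2C + 2 + N − H − X)/2 = (2·11 + 2 + 1 − 9 − 0)/2 = 16/2 = 8.
(Structurally: 2 ring(s) + 6 π bond(s) = 8.)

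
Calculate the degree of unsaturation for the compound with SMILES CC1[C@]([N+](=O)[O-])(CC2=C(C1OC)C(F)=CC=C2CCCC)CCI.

Molecular formula from the SMILES: C18H25FINO3.
DoU = (2C + 2 + N − H − X)/2 = (2·18 + 2 + 1 − 25 − 2)/2 = 12/2 = 6.
(Structurally: 2 ring(s) + 4 π bond(s) = 6.)

6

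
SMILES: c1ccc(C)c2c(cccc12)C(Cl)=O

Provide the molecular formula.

Heavy atoms from the SMILES: 12 C, 1 Cl, 1 O.
Implicit hydrogens by atom environment:
  6 × C (aromatic): 1 H each → 6
  4 × C (aromatic): no H
  1 × C: 3 H
  1 × C: no H
  1 × Cl: no H
  1 × O: no H
  Total hydrogens = 9.
Molecular formula: C12H9ClO

C12H9ClO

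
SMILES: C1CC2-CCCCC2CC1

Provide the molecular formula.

C10H18

Heavy atoms from the SMILES: 10 C.
Implicit hydrogens by atom environment:
  8 × C: 2 H each → 16
  2 × C: 1 H each → 2
  Total hydrogens = 18.
Molecular formula: C10H18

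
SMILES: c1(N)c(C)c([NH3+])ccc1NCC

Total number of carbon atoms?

The symbol for carbon appears 9 times in the SMILES. Lowercase c denotes aromatic carbon and counts toward C.

9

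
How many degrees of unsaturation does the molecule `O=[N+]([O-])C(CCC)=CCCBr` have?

2

Molecular formula from the SMILES: C7H12BrNO2.
DoU = (2C + 2 + N − H − X)/2 = (2·7 + 2 + 1 − 12 − 1)/2 = 4/2 = 2.
(Structurally: 0 ring(s) + 2 π bond(s) = 2.)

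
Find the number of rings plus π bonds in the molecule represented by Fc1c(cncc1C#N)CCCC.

6

Molecular formula from the SMILES: C10H11FN2.
DoU = (2C + 2 + N − H − X)/2 = (2·10 + 2 + 2 − 11 − 1)/2 = 12/2 = 6.
(Structurally: 1 ring(s) + 5 π bond(s) = 6.)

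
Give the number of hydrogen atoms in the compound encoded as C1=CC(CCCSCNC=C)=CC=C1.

17

Hydrogens are implicit in SMILES; fill each atom to its normal valence:
  5 × C: 2 H each → 10
  5 × C (aromatic): 1 H each → 5
  1 × C: 1 H
  1 × C (aromatic): no H
  1 × N: 1 H
  1 × S: no H
  Total hydrogens = 17.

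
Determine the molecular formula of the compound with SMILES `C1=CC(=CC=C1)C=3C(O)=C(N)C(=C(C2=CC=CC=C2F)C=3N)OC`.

C19H17FN2O2

Heavy atoms from the SMILES: 19 C, 1 F, 2 N, 2 O.
Implicit hydrogens by atom environment:
  9 × C (aromatic): 1 H each → 9
  9 × C (aromatic): no H
  2 × N: 2 H each → 4
  1 × C: 3 H
  1 × F: no H
  1 × O: 1 H
  1 × O: no H
  Total hydrogens = 17.
Molecular formula: C19H17FN2O2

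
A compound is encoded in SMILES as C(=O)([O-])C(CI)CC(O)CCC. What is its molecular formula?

Heavy atoms from the SMILES: 8 C, 1 I, 3 O.
Implicit hydrogens by atom environment:
  4 × C: 2 H each → 8
  2 × C: 1 H each → 2
  1 × C: 3 H
  1 × C: no H
  1 × I: no H
  1 × O: 1 H
  1 × O: no H
  1 × O (charge -1): no H
  Total hydrogens = 14.
Net charge -1.
Molecular formula: C8H14IO3-

C8H14IO3-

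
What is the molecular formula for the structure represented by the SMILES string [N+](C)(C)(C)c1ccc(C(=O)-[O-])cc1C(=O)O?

C11H13NO4

Heavy atoms from the SMILES: 11 C, 1 N, 4 O.
Implicit hydrogens by atom environment:
  3 × C: 3 H each → 9
  3 × C (aromatic): 1 H each → 3
  3 × C (aromatic): no H
  2 × C: no H
  2 × O: no H
  1 × N (charge +1): no H
  1 × O: 1 H
  1 × O (charge -1): no H
  Total hydrogens = 13.
Molecular formula: C11H13NO4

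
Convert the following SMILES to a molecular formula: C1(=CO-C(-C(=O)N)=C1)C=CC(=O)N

C8H8N2O3

Heavy atoms from the SMILES: 8 C, 2 N, 3 O.
Implicit hydrogens by atom environment:
  2 × C (aromatic): 1 H each → 2
  2 × C: 1 H each → 2
  2 × C (aromatic): no H
  2 × C: no H
  2 × N: 2 H each → 4
  2 × O: no H
  1 × O (aromatic): no H
  Total hydrogens = 8.
Molecular formula: C8H8N2O3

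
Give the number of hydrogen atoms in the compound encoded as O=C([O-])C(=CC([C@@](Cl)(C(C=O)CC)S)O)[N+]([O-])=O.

11

Hydrogens are implicit in SMILES; fill each atom to its normal valence:
  4 × C: 1 H each → 4
  3 × C: no H
  3 × O: no H
  2 × O (charge -1): no H
  1 × C: 3 H
  1 × C: 2 H
  1 × Cl: no H
  1 × N (charge +1): no H
  1 × O: 1 H
  1 × S: 1 H
  Total hydrogens = 11.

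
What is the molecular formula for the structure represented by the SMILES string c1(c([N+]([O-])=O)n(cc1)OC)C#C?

Heavy atoms from the SMILES: 7 C, 2 N, 3 O.
Implicit hydrogens by atom environment:
  2 × C (aromatic): 1 H each → 2
  2 × C (aromatic): no H
  2 × O: no H
  1 × C: 3 H
  1 × C: 1 H
  1 × C: no H
  1 × N (aromatic): no H
  1 × N (charge +1): no H
  1 × O (charge -1): no H
  Total hydrogens = 6.
Molecular formula: C7H6N2O3

C7H6N2O3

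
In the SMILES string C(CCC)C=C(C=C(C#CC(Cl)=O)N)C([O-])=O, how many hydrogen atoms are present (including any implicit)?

Hydrogens are implicit in SMILES; fill each atom to its normal valence:
  6 × C: no H
  3 × C: 2 H each → 6
  2 × C: 1 H each → 2
  2 × O: no H
  1 × C: 3 H
  1 × Cl: no H
  1 × N: 2 H
  1 × O (charge -1): no H
  Total hydrogens = 13.

13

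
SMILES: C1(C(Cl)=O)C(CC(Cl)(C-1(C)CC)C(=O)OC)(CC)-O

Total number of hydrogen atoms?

20

Hydrogens are implicit in SMILES; fill each atom to its normal valence:
  5 × C: no H
  4 × C: 3 H each → 12
  3 × C: 2 H each → 6
  3 × O: no H
  2 × Cl: no H
  1 × C: 1 H
  1 × O: 1 H
  Total hydrogens = 20.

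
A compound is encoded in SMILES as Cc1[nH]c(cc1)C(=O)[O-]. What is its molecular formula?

C6H6NO2-

Heavy atoms from the SMILES: 6 C, 1 N, 2 O.
Implicit hydrogens by atom environment:
  2 × C (aromatic): 1 H each → 2
  2 × C (aromatic): no H
  1 × C: 3 H
  1 × C: no H
  1 × N (aromatic): 1 H
  1 × O: no H
  1 × O (charge -1): no H
  Total hydrogens = 6.
Net charge -1.
Molecular formula: C6H6NO2-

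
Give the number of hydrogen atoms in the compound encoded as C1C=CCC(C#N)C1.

Hydrogens are implicit in SMILES; fill each atom to its normal valence:
  3 × C: 2 H each → 6
  3 × C: 1 H each → 3
  1 × C: no H
  1 × N: no H
  Total hydrogens = 9.

9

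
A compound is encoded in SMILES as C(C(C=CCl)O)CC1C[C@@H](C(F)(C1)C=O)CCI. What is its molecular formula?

Heavy atoms from the SMILES: 13 C, 1 Cl, 1 F, 1 I, 2 O.
Implicit hydrogens by atom environment:
  6 × C: 2 H each → 12
  6 × C: 1 H each → 6
  1 × C: no H
  1 × Cl: no H
  1 × F: no H
  1 × I: no H
  1 × O: 1 H
  1 × O: no H
  Total hydrogens = 19.
Molecular formula: C13H19ClFIO2

C13H19ClFIO2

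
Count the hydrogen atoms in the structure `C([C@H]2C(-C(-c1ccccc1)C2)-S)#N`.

11

Hydrogens are implicit in SMILES; fill each atom to its normal valence:
  5 × C (aromatic): 1 H each → 5
  3 × C: 1 H each → 3
  1 × C: 2 H
  1 × C: no H
  1 × C (aromatic): no H
  1 × N: no H
  1 × S: 1 H
  Total hydrogens = 11.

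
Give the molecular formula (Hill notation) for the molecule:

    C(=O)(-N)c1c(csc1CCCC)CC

C11H17NOS

Heavy atoms from the SMILES: 11 C, 1 N, 1 O, 1 S.
Implicit hydrogens by atom environment:
  4 × C: 2 H each → 8
  3 × C (aromatic): no H
  2 × C: 3 H each → 6
  1 × C (aromatic): 1 H
  1 × C: no H
  1 × N: 2 H
  1 × O: no H
  1 × S (aromatic): no H
  Total hydrogens = 17.
Molecular formula: C11H17NOS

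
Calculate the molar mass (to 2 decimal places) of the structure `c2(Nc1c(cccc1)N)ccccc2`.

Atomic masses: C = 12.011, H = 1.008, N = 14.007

Molecular formula: C12H12N2.
M = 12×12.011 + 12×1.008 + 2×14.007 = 184.24 g/mol.

184.24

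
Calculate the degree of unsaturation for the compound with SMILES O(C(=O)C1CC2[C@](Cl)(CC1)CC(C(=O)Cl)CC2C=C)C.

5

Molecular formula from the SMILES: C15H20Cl2O3.
DoU = (2C + 2 + N − H − X)/2 = (2·15 + 2 + 0 − 20 − 2)/2 = 10/2 = 5.
(Structurally: 2 ring(s) + 3 π bond(s) = 5.)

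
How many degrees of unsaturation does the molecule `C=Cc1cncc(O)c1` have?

Molecular formula from the SMILES: C7H7NO.
DoU = (2C + 2 + N − H − X)/2 = (2·7 + 2 + 1 − 7 − 0)/2 = 10/2 = 5.
(Structurally: 1 ring(s) + 4 π bond(s) = 5.)

5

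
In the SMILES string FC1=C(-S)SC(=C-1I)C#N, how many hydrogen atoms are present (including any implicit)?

1

Hydrogens are implicit in SMILES; fill each atom to its normal valence:
  4 × C (aromatic): no H
  1 × C: no H
  1 × F: no H
  1 × I: no H
  1 × N: no H
  1 × S: 1 H
  1 × S (aromatic): no H
  Total hydrogens = 1.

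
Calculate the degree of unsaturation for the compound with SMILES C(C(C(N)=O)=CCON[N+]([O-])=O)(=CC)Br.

Molecular formula from the SMILES: C7H10BrN3O4.
DoU = (2C + 2 + N − H − X)/2 = (2·7 + 2 + 3 − 10 − 1)/2 = 8/2 = 4.
(Structurally: 0 ring(s) + 4 π bond(s) = 4.)

4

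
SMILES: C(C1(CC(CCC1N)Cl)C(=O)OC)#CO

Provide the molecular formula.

C10H14ClNO3

Heavy atoms from the SMILES: 10 C, 1 Cl, 1 N, 3 O.
Implicit hydrogens by atom environment:
  4 × C: no H
  3 × C: 2 H each → 6
  2 × C: 1 H each → 2
  2 × O: no H
  1 × C: 3 H
  1 × Cl: no H
  1 × N: 2 H
  1 × O: 1 H
  Total hydrogens = 14.
Molecular formula: C10H14ClNO3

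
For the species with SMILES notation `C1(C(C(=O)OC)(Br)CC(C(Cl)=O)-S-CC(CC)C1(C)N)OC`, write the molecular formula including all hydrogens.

Heavy atoms from the SMILES: 1 Br, 14 C, 1 Cl, 1 N, 4 O, 1 S.
Implicit hydrogens by atom environment:
  4 × C: 3 H each → 12
  4 × C: no H
  4 × O: no H
  3 × C: 2 H each → 6
  3 × C: 1 H each → 3
  1 × Br: no H
  1 × Cl: no H
  1 × N: 2 H
  1 × S: no H
  Total hydrogens = 23.
Molecular formula: C14H23BrClNO4S

C14H23BrClNO4S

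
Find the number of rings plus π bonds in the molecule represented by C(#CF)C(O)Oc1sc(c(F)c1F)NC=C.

Molecular formula from the SMILES: C9H6F3NO2S.
DoU = (2C + 2 + N − H − X)/2 = (2·9 + 2 + 1 − 6 − 3)/2 = 12/2 = 6.
(Structurally: 1 ring(s) + 5 π bond(s) = 6.)

6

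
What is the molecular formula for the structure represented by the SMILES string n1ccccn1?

Heavy atoms from the SMILES: 4 C, 2 N.
Implicit hydrogens by atom environment:
  4 × C (aromatic): 1 H each → 4
  2 × N (aromatic): no H
  Total hydrogens = 4.
Molecular formula: C4H4N2

C4H4N2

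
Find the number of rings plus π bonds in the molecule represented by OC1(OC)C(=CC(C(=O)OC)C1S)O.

3

Molecular formula from the SMILES: C8H12O5S.
DoU = (2C + 2 + N − H − X)/2 = (2·8 + 2 + 0 − 12 − 0)/2 = 6/2 = 3.
(Structurally: 1 ring(s) + 2 π bond(s) = 3.)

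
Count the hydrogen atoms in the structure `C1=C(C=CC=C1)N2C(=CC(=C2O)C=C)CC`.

Hydrogens are implicit in SMILES; fill each atom to its normal valence:
  6 × C (aromatic): 1 H each → 6
  4 × C (aromatic): no H
  2 × C: 2 H each → 4
  1 × C: 3 H
  1 × C: 1 H
  1 × N (aromatic): no H
  1 × O: 1 H
  Total hydrogens = 15.

15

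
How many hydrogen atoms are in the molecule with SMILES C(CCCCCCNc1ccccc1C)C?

25

Hydrogens are implicit in SMILES; fill each atom to its normal valence:
  7 × C: 2 H each → 14
  4 × C (aromatic): 1 H each → 4
  2 × C: 3 H each → 6
  2 × C (aromatic): no H
  1 × N: 1 H
  Total hydrogens = 25.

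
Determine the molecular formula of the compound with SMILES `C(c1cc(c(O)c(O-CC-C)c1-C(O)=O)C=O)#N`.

Heavy atoms from the SMILES: 12 C, 1 N, 5 O.
Implicit hydrogens by atom environment:
  5 × C (aromatic): no H
  3 × O: no H
  2 × C: 2 H each → 4
  2 × C: no H
  2 × O: 1 H each → 2
  1 × C: 3 H
  1 × C (aromatic): 1 H
  1 × C: 1 H
  1 × N: no H
  Total hydrogens = 11.
Molecular formula: C12H11NO5

C12H11NO5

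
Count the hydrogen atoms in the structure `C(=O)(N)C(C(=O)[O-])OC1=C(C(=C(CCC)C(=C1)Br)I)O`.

12

Hydrogens are implicit in SMILES; fill each atom to its normal valence:
  5 × C (aromatic): no H
  3 × O: no H
  2 × C: 2 H each → 4
  2 × C: no H
  1 × Br: no H
  1 × C: 3 H
  1 × C (aromatic): 1 H
  1 × C: 1 H
  1 × I: no H
  1 × N: 2 H
  1 × O: 1 H
  1 × O (charge -1): no H
  Total hydrogens = 12.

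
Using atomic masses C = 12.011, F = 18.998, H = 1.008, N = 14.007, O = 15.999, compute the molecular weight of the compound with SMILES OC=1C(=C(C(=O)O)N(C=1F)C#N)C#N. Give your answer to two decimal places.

195.11

Molecular formula: C7H2FN3O3.
M = 7×12.011 + 1×18.998 + 2×1.008 + 3×14.007 + 3×15.999 = 195.11 g/mol.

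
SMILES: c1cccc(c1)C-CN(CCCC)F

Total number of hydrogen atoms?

18

Hydrogens are implicit in SMILES; fill each atom to its normal valence:
  5 × C: 2 H each → 10
  5 × C (aromatic): 1 H each → 5
  1 × C: 3 H
  1 × C (aromatic): no H
  1 × F: no H
  1 × N: no H
  Total hydrogens = 18.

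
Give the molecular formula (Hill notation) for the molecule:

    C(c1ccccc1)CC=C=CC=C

C13H14

Heavy atoms from the SMILES: 13 C.
Implicit hydrogens by atom environment:
  5 × C (aromatic): 1 H each → 5
  3 × C: 2 H each → 6
  3 × C: 1 H each → 3
  1 × C: no H
  1 × C (aromatic): no H
  Total hydrogens = 14.
Molecular formula: C13H14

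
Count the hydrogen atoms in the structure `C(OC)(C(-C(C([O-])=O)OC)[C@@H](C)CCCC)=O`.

21

Hydrogens are implicit in SMILES; fill each atom to its normal valence:
  4 × C: 3 H each → 12
  4 × O: no H
  3 × C: 2 H each → 6
  3 × C: 1 H each → 3
  2 × C: no H
  1 × O (charge -1): no H
  Total hydrogens = 21.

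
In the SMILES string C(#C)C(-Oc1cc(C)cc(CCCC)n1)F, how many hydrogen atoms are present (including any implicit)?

16

Hydrogens are implicit in SMILES; fill each atom to its normal valence:
  3 × C: 2 H each → 6
  3 × C (aromatic): no H
  2 × C: 3 H each → 6
  2 × C (aromatic): 1 H each → 2
  2 × C: 1 H each → 2
  1 × C: no H
  1 × F: no H
  1 × N (aromatic): no H
  1 × O: no H
  Total hydrogens = 16.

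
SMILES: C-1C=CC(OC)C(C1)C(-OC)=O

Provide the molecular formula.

C9H14O3

Heavy atoms from the SMILES: 9 C, 3 O.
Implicit hydrogens by atom environment:
  4 × C: 1 H each → 4
  3 × O: no H
  2 × C: 3 H each → 6
  2 × C: 2 H each → 4
  1 × C: no H
  Total hydrogens = 14.
Molecular formula: C9H14O3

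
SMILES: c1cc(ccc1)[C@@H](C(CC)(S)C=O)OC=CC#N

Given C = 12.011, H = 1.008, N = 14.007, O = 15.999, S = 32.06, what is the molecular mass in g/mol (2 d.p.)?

Molecular formula: C14H15NO2S.
M = 14×12.011 + 15×1.008 + 1×14.007 + 2×15.999 + 1×32.06 = 261.34 g/mol.

261.34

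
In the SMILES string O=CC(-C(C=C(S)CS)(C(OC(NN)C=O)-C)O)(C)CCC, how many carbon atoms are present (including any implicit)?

The symbol for carbon appears 14 times in the SMILES.

14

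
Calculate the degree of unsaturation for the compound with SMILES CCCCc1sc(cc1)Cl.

Molecular formula from the SMILES: C8H11ClS.
DoU = (2C + 2 + N − H − X)/2 = (2·8 + 2 + 0 − 11 − 1)/2 = 6/2 = 3.
(Structurally: 1 ring(s) + 2 π bond(s) = 3.)

3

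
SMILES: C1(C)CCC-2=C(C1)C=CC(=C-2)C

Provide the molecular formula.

C12H16

Heavy atoms from the SMILES: 12 C.
Implicit hydrogens by atom environment:
  3 × C: 2 H each → 6
  3 × C (aromatic): 1 H each → 3
  3 × C (aromatic): no H
  2 × C: 3 H each → 6
  1 × C: 1 H
  Total hydrogens = 16.
Molecular formula: C12H16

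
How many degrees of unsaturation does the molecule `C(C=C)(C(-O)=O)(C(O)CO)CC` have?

Molecular formula from the SMILES: C8H14O4.
DoU = (2C + 2 + N − H − X)/2 = (2·8 + 2 + 0 − 14 − 0)/2 = 4/2 = 2.
(Structurally: 0 ring(s) + 2 π bond(s) = 2.)

2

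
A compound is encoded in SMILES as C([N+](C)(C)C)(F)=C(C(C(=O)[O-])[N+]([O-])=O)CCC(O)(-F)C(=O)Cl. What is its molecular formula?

C11H15ClF2N2O6

Heavy atoms from the SMILES: 11 C, 1 Cl, 2 F, 2 N, 6 O.
Implicit hydrogens by atom environment:
  5 × C: no H
  3 × C: 3 H each → 9
  3 × O: no H
  2 × C: 2 H each → 4
  2 × F: no H
  2 × N (charge +1): no H
  2 × O (charge -1): no H
  1 × C: 1 H
  1 × Cl: no H
  1 × O: 1 H
  Total hydrogens = 15.
Molecular formula: C11H15ClF2N2O6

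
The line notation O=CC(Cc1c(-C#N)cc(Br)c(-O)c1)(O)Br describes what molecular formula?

C10H7Br2NO3

Heavy atoms from the SMILES: 2 Br, 10 C, 1 N, 3 O.
Implicit hydrogens by atom environment:
  4 × C (aromatic): no H
  2 × Br: no H
  2 × C (aromatic): 1 H each → 2
  2 × C: no H
  2 × O: 1 H each → 2
  1 × C: 2 H
  1 × C: 1 H
  1 × N: no H
  1 × O: no H
  Total hydrogens = 7.
Molecular formula: C10H7Br2NO3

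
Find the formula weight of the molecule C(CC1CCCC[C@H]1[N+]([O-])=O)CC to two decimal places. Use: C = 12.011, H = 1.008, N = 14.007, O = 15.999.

185.27

Molecular formula: C10H19NO2.
M = 10×12.011 + 19×1.008 + 1×14.007 + 2×15.999 = 185.27 g/mol.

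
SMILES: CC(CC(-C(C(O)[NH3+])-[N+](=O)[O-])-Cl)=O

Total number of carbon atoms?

6

The symbol for carbon appears 6 times in the SMILES. (Cl is a single chlorine, not C + l.)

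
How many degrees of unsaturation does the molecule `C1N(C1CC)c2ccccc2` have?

Molecular formula from the SMILES: C10H13N.
DoU = (2C + 2 + N − H − X)/2 = (2·10 + 2 + 1 − 13 − 0)/2 = 10/2 = 5.
(Structurally: 2 ring(s) + 3 π bond(s) = 5.)

5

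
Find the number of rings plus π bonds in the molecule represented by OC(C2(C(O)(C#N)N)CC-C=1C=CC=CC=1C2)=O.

8

Molecular formula from the SMILES: C13H14N2O3.
DoU = (2C + 2 + N − H − X)/2 = (2·13 + 2 + 2 − 14 − 0)/2 = 16/2 = 8.
(Structurally: 2 ring(s) + 6 π bond(s) = 8.)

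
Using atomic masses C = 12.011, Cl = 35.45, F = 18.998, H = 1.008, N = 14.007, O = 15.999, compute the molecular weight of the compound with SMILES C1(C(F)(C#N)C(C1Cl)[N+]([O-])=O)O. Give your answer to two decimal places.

194.55

Molecular formula: C5H4ClFN2O3.
M = 5×12.011 + 1×35.45 + 1×18.998 + 4×1.008 + 2×14.007 + 3×15.999 = 194.55 g/mol.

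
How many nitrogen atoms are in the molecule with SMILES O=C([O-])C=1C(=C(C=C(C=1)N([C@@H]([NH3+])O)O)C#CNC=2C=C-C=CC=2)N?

4

The symbol for nitrogen appears 4 times in the SMILES.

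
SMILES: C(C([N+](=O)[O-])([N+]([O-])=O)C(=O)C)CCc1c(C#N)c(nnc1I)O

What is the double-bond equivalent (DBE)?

9

Molecular formula from the SMILES: C11H10IN5O6.
DoU = (2C + 2 + N − H − X)/2 = (2·11 + 2 + 5 − 10 − 1)/2 = 18/2 = 9.
(Structurally: 1 ring(s) + 8 π bond(s) = 9.)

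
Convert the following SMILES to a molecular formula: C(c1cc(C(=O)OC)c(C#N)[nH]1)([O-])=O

Heavy atoms from the SMILES: 8 C, 2 N, 4 O.
Implicit hydrogens by atom environment:
  3 × C (aromatic): no H
  3 × C: no H
  3 × O: no H
  1 × C: 3 H
  1 × C (aromatic): 1 H
  1 × N (aromatic): 1 H
  1 × N: no H
  1 × O (charge -1): no H
  Total hydrogens = 5.
Net charge -1.
Molecular formula: C8H5N2O4-

C8H5N2O4-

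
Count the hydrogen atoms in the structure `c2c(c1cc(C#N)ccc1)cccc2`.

9

Hydrogens are implicit in SMILES; fill each atom to its normal valence:
  9 × C (aromatic): 1 H each → 9
  3 × C (aromatic): no H
  1 × C: no H
  1 × N: no H
  Total hydrogens = 9.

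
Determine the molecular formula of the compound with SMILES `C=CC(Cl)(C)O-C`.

C5H9ClO

Heavy atoms from the SMILES: 5 C, 1 Cl, 1 O.
Implicit hydrogens by atom environment:
  2 × C: 3 H each → 6
  1 × C: 2 H
  1 × C: 1 H
  1 × C: no H
  1 × Cl: no H
  1 × O: no H
  Total hydrogens = 9.
Molecular formula: C5H9ClO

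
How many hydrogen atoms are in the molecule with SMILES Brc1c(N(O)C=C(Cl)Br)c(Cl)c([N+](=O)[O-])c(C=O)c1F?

3

Hydrogens are implicit in SMILES; fill each atom to its normal valence:
  6 × C (aromatic): no H
  2 × Br: no H
  2 × C: 1 H each → 2
  2 × Cl: no H
  2 × O: no H
  1 × C: no H
  1 × F: no H
  1 × N (charge +1): no H
  1 × N: no H
  1 × O: 1 H
  1 × O (charge -1): no H
  Total hydrogens = 3.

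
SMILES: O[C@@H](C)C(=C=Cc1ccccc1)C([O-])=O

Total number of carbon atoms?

12

The symbol for carbon appears 12 times in the SMILES. Lowercase c denotes aromatic carbon and counts toward C.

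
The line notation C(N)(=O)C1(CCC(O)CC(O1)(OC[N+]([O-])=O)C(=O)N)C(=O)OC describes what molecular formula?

C11H17N3O9

Heavy atoms from the SMILES: 11 C, 3 N, 9 O.
Implicit hydrogens by atom environment:
  7 × O: no H
  5 × C: no H
  4 × C: 2 H each → 8
  2 × N: 2 H each → 4
  1 × C: 3 H
  1 × C: 1 H
  1 × N (charge +1): no H
  1 × O: 1 H
  1 × O (charge -1): no H
  Total hydrogens = 17.
Molecular formula: C11H17N3O9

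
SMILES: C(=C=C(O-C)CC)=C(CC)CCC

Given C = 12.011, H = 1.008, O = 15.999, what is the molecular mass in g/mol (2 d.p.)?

Molecular formula: C12H20O.
M = 12×12.011 + 20×1.008 + 1×15.999 = 180.29 g/mol.

180.29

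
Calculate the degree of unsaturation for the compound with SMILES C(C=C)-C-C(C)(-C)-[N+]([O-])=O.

2

Molecular formula from the SMILES: C7H13NO2.
DoU = (2C + 2 + N − H − X)/2 = (2·7 + 2 + 1 − 13 − 0)/2 = 4/2 = 2.
(Structurally: 0 ring(s) + 2 π bond(s) = 2.)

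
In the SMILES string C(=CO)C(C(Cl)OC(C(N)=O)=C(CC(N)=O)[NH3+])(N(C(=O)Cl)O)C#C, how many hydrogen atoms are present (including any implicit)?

15

Hydrogens are implicit in SMILES; fill each atom to its normal valence:
  7 × C: no H
  4 × C: 1 H each → 4
  4 × O: no H
  2 × Cl: no H
  2 × N: 2 H each → 4
  2 × O: 1 H each → 2
  1 × C: 2 H
  1 × N (charge +1): 3 H
  1 × N: no H
  Total hydrogens = 15.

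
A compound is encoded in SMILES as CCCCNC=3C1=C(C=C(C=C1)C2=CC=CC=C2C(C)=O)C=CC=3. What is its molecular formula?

C22H23NO

Heavy atoms from the SMILES: 22 C, 1 N, 1 O.
Implicit hydrogens by atom environment:
  10 × C (aromatic): 1 H each → 10
  6 × C (aromatic): no H
  3 × C: 2 H each → 6
  2 × C: 3 H each → 6
  1 × C: no H
  1 × N: 1 H
  1 × O: no H
  Total hydrogens = 23.
Molecular formula: C22H23NO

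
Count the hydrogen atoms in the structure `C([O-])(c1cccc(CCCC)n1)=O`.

Hydrogens are implicit in SMILES; fill each atom to its normal valence:
  3 × C: 2 H each → 6
  3 × C (aromatic): 1 H each → 3
  2 × C (aromatic): no H
  1 × C: 3 H
  1 × C: no H
  1 × N (aromatic): no H
  1 × O: no H
  1 × O (charge -1): no H
  Total hydrogens = 12.

12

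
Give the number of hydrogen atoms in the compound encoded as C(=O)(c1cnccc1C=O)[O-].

4

Hydrogens are implicit in SMILES; fill each atom to its normal valence:
  3 × C (aromatic): 1 H each → 3
  2 × C (aromatic): no H
  2 × O: no H
  1 × C: 1 H
  1 × C: no H
  1 × N (aromatic): no H
  1 × O (charge -1): no H
  Total hydrogens = 4.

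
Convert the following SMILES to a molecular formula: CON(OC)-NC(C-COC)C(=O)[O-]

C7H15N2O5-

Heavy atoms from the SMILES: 7 C, 2 N, 5 O.
Implicit hydrogens by atom environment:
  4 × O: no H
  3 × C: 3 H each → 9
  2 × C: 2 H each → 4
  1 × C: 1 H
  1 × C: no H
  1 × N: 1 H
  1 × N: no H
  1 × O (charge -1): no H
  Total hydrogens = 15.
Net charge -1.
Molecular formula: C7H15N2O5-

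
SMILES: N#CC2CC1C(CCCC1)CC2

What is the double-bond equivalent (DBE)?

Molecular formula from the SMILES: C11H17N.
DoU = (2C + 2 + N − H − X)/2 = (2·11 + 2 + 1 − 17 − 0)/2 = 8/2 = 4.
(Structurally: 2 ring(s) + 2 π bond(s) = 4.)

4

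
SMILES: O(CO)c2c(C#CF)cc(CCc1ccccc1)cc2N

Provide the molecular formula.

C17H16FNO2

Heavy atoms from the SMILES: 17 C, 1 F, 1 N, 2 O.
Implicit hydrogens by atom environment:
  7 × C (aromatic): 1 H each → 7
  5 × C (aromatic): no H
  3 × C: 2 H each → 6
  2 × C: no H
  1 × F: no H
  1 × N: 2 H
  1 × O: 1 H
  1 × O: no H
  Total hydrogens = 16.
Molecular formula: C17H16FNO2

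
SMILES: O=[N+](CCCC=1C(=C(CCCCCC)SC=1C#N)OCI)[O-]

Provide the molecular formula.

C15H21IN2O3S

Heavy atoms from the SMILES: 15 C, 1 I, 2 N, 3 O, 1 S.
Implicit hydrogens by atom environment:
  9 × C: 2 H each → 18
  4 × C (aromatic): no H
  2 × O: no H
  1 × C: 3 H
  1 × C: no H
  1 × I: no H
  1 × N: no H
  1 × N (charge +1): no H
  1 × O (charge -1): no H
  1 × S (aromatic): no H
  Total hydrogens = 21.
Molecular formula: C15H21IN2O3S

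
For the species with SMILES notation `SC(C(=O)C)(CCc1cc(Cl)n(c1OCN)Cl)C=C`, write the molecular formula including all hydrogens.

C12H16Cl2N2O2S

Heavy atoms from the SMILES: 12 C, 2 Cl, 2 N, 2 O, 1 S.
Implicit hydrogens by atom environment:
  4 × C: 2 H each → 8
  3 × C (aromatic): no H
  2 × C: no H
  2 × Cl: no H
  2 × O: no H
  1 × C: 3 H
  1 × C (aromatic): 1 H
  1 × C: 1 H
  1 × N: 2 H
  1 × N (aromatic): no H
  1 × S: 1 H
  Total hydrogens = 16.
Molecular formula: C12H16Cl2N2O2S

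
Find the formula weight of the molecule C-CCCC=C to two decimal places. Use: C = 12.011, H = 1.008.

84.16

Molecular formula: C6H12.
M = 6×12.011 + 12×1.008 = 84.16 g/mol.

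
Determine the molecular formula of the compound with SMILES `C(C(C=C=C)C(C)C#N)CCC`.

Heavy atoms from the SMILES: 11 C, 1 N.
Implicit hydrogens by atom environment:
  4 × C: 2 H each → 8
  3 × C: 1 H each → 3
  2 × C: 3 H each → 6
  2 × C: no H
  1 × N: no H
  Total hydrogens = 17.
Molecular formula: C11H17N

C11H17N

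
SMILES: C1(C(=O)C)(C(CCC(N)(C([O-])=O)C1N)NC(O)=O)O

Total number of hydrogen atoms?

Hydrogens are implicit in SMILES; fill each atom to its normal valence:
  5 × C: no H
  3 × O: no H
  2 × C: 2 H each → 4
  2 × C: 1 H each → 2
  2 × N: 2 H each → 4
  2 × O: 1 H each → 2
  1 × C: 3 H
  1 × N: 1 H
  1 × O (charge -1): no H
  Total hydrogens = 16.

16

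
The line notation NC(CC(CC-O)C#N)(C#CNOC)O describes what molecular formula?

Heavy atoms from the SMILES: 9 C, 3 N, 3 O.
Implicit hydrogens by atom environment:
  4 × C: no H
  3 × C: 2 H each → 6
  2 × O: 1 H each → 2
  1 × C: 3 H
  1 × C: 1 H
  1 × N: 2 H
  1 × N: 1 H
  1 × N: no H
  1 × O: no H
  Total hydrogens = 15.
Molecular formula: C9H15N3O3

C9H15N3O3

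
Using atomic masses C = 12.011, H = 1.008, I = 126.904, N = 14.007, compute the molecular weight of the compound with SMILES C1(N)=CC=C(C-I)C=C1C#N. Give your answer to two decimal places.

Molecular formula: C8H7IN2.
M = 8×12.011 + 7×1.008 + 1×126.904 + 2×14.007 = 258.06 g/mol.

258.06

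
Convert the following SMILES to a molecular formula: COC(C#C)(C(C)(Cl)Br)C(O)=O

Heavy atoms from the SMILES: 1 Br, 7 C, 1 Cl, 3 O.
Implicit hydrogens by atom environment:
  4 × C: no H
  2 × C: 3 H each → 6
  2 × O: no H
  1 × Br: no H
  1 × C: 1 H
  1 × Cl: no H
  1 × O: 1 H
  Total hydrogens = 8.
Molecular formula: C7H8BrClO3

C7H8BrClO3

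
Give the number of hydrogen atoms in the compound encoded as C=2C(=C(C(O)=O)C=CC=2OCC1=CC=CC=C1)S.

12

Hydrogens are implicit in SMILES; fill each atom to its normal valence:
  8 × C (aromatic): 1 H each → 8
  4 × C (aromatic): no H
  2 × O: no H
  1 × C: 2 H
  1 × C: no H
  1 × O: 1 H
  1 × S: 1 H
  Total hydrogens = 12.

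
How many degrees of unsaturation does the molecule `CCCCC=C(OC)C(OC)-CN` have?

Molecular formula from the SMILES: C10H21NO2.
DoU = (2C + 2 + N − H − X)/2 = (2·10 + 2 + 1 − 21 − 0)/2 = 2/2 = 1.
(Structurally: 0 ring(s) + 1 π bond(s) = 1.)

1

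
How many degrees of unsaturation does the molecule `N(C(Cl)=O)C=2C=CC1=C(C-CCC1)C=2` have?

6

Molecular formula from the SMILES: C11H12ClNO.
DoU = (2C + 2 + N − H − X)/2 = (2·11 + 2 + 1 − 12 − 1)/2 = 12/2 = 6.
(Structurally: 2 ring(s) + 4 π bond(s) = 6.)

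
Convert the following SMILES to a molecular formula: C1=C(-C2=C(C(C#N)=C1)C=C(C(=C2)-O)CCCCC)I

C16H16INO

Heavy atoms from the SMILES: 16 C, 1 I, 1 N, 1 O.
Implicit hydrogens by atom environment:
  6 × C (aromatic): no H
  4 × C: 2 H each → 8
  4 × C (aromatic): 1 H each → 4
  1 × C: 3 H
  1 × C: no H
  1 × I: no H
  1 × N: no H
  1 × O: 1 H
  Total hydrogens = 16.
Molecular formula: C16H16INO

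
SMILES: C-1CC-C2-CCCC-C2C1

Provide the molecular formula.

C10H18

Heavy atoms from the SMILES: 10 C.
Implicit hydrogens by atom environment:
  8 × C: 2 H each → 16
  2 × C: 1 H each → 2
  Total hydrogens = 18.
Molecular formula: C10H18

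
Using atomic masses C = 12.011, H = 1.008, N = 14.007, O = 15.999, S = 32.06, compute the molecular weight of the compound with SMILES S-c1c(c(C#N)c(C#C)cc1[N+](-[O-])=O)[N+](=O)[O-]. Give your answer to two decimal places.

249.20

Molecular formula: C9H3N3O4S.
M = 9×12.011 + 3×1.008 + 3×14.007 + 4×15.999 + 1×32.06 = 249.20 g/mol.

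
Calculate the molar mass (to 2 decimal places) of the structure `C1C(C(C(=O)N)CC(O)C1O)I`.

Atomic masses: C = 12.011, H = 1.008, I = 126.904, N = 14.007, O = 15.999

Molecular formula: C7H12INO3.
M = 7×12.011 + 12×1.008 + 1×126.904 + 1×14.007 + 3×15.999 = 285.08 g/mol.

285.08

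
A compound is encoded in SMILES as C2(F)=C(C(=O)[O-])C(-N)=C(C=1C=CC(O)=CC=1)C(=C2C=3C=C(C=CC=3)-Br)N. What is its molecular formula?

Heavy atoms from the SMILES: 1 Br, 19 C, 1 F, 2 N, 3 O.
Implicit hydrogens by atom environment:
  10 × C (aromatic): no H
  8 × C (aromatic): 1 H each → 8
  2 × N: 2 H each → 4
  1 × Br: no H
  1 × C: no H
  1 × F: no H
  1 × O: 1 H
  1 × O: no H
  1 × O (charge -1): no H
  Total hydrogens = 13.
Net charge -1.
Molecular formula: C19H13BrFN2O3-

C19H13BrFN2O3-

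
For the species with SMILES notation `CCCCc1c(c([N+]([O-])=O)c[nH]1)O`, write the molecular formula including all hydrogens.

Heavy atoms from the SMILES: 8 C, 2 N, 3 O.
Implicit hydrogens by atom environment:
  3 × C: 2 H each → 6
  3 × C (aromatic): no H
  1 × C: 3 H
  1 × C (aromatic): 1 H
  1 × N (aromatic): 1 H
  1 × N (charge +1): no H
  1 × O: 1 H
  1 × O: no H
  1 × O (charge -1): no H
  Total hydrogens = 12.
Molecular formula: C8H12N2O3

C8H12N2O3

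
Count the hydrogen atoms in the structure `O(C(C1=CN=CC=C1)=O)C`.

Hydrogens are implicit in SMILES; fill each atom to its normal valence:
  4 × C (aromatic): 1 H each → 4
  2 × O: no H
  1 × C: 3 H
  1 × C (aromatic): no H
  1 × C: no H
  1 × N (aromatic): no H
  Total hydrogens = 7.

7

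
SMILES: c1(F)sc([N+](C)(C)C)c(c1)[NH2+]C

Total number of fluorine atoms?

The symbol for fluorine appears 1 time in the SMILES.

1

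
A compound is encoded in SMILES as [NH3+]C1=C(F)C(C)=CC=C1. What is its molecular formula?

C7H9FN+

Heavy atoms from the SMILES: 7 C, 1 F, 1 N.
Implicit hydrogens by atom environment:
  3 × C (aromatic): 1 H each → 3
  3 × C (aromatic): no H
  1 × C: 3 H
  1 × F: no H
  1 × N (charge +1): 3 H
  Total hydrogens = 9.
Net charge +1.
Molecular formula: C7H9FN+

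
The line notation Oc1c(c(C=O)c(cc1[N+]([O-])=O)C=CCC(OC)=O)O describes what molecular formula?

Heavy atoms from the SMILES: 12 C, 1 N, 7 O.
Implicit hydrogens by atom environment:
  5 × C (aromatic): no H
  4 × O: no H
  3 × C: 1 H each → 3
  2 × O: 1 H each → 2
  1 × C: 3 H
  1 × C: 2 H
  1 × C (aromatic): 1 H
  1 × C: no H
  1 × N (charge +1): no H
  1 × O (charge -1): no H
  Total hydrogens = 11.
Molecular formula: C12H11NO7

C12H11NO7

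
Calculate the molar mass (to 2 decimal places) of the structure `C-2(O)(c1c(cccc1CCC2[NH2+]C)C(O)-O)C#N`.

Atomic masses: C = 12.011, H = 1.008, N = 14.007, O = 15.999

249.29

Molecular formula: C13H17N2O3+.
M = 13×12.011 + 17×1.008 + 2×14.007 + 3×15.999 = 249.29 g/mol.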